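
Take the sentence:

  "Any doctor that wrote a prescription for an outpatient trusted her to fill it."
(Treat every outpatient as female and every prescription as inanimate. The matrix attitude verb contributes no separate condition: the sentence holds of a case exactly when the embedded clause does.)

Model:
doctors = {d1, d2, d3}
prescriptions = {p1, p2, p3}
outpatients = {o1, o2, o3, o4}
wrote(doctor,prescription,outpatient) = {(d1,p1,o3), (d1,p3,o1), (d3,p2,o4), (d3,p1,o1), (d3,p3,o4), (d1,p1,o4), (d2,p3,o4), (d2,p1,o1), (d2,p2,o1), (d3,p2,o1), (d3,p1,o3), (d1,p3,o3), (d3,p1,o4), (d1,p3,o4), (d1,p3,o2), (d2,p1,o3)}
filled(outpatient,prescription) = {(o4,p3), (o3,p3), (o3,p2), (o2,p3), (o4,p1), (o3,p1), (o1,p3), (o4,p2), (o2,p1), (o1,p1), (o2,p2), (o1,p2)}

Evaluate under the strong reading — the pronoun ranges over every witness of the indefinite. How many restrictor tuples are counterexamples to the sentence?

"her" takes "an outpatient" as antecedent and "it" takes "a prescription"; both are donkey pronouns co-varying with the restrictor.
Strong reading: for every (d,p,o) with wrote(d,p,o), filled(o,p).
Restrictor triples: (d1,p1,o3)→filled(o3,p1) ✓  (d1,p1,o4)→filled(o4,p1) ✓  (d1,p3,o1)→filled(o1,p3) ✓  (d1,p3,o2)→filled(o2,p3) ✓  (d1,p3,o3)→filled(o3,p3) ✓  (d1,p3,o4)→filled(o4,p3) ✓  (d2,p1,o1)→filled(o1,p1) ✓  (d2,p1,o3)→filled(o3,p1) ✓  (d2,p2,o1)→filled(o1,p2) ✓  (d2,p3,o4)→filled(o4,p3) ✓  (d3,p1,o1)→filled(o1,p1) ✓  (d3,p1,o3)→filled(o3,p1) ✓  (d3,p1,o4)→filled(o4,p1) ✓  (d3,p2,o1)→filled(o1,p2) ✓  (d3,p2,o4)→filled(o4,p2) ✓  (d3,p3,o4)→filled(o4,p3) ✓
Counterexamples (restrictor triples failing the scope): 0.

0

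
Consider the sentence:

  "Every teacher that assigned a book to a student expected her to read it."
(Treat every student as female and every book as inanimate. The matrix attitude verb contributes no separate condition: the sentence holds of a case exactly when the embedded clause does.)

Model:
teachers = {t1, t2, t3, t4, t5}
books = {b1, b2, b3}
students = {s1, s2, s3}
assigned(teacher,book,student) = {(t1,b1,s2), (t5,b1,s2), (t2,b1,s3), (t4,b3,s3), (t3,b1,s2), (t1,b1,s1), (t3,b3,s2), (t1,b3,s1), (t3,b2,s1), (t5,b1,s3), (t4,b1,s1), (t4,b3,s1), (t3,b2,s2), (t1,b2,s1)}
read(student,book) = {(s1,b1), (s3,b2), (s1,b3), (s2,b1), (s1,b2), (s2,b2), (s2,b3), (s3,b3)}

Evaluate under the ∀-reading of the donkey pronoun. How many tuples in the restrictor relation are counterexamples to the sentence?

2

"her" takes "a student" as antecedent and "it" takes "a book"; both are donkey pronouns co-varying with the restrictor.
Strong reading: for every (t,b,s) with assigned(t,b,s), read(s,b).
Restrictor triples: (t1,b1,s1)→read(s1,b1) ✓  (t1,b1,s2)→read(s2,b1) ✓  (t1,b2,s1)→read(s1,b2) ✓  (t1,b3,s1)→read(s1,b3) ✓  (t2,b1,s3)→read(s3,b1) ✗  (t3,b1,s2)→read(s2,b1) ✓  (t3,b2,s1)→read(s1,b2) ✓  (t3,b2,s2)→read(s2,b2) ✓  (t3,b3,s2)→read(s2,b3) ✓  (t4,b1,s1)→read(s1,b1) ✓  (t4,b3,s1)→read(s1,b3) ✓  (t4,b3,s3)→read(s3,b3) ✓  (t5,b1,s2)→read(s2,b1) ✓  (t5,b1,s3)→read(s3,b1) ✗
Counterexamples (restrictor triples failing the scope): 2.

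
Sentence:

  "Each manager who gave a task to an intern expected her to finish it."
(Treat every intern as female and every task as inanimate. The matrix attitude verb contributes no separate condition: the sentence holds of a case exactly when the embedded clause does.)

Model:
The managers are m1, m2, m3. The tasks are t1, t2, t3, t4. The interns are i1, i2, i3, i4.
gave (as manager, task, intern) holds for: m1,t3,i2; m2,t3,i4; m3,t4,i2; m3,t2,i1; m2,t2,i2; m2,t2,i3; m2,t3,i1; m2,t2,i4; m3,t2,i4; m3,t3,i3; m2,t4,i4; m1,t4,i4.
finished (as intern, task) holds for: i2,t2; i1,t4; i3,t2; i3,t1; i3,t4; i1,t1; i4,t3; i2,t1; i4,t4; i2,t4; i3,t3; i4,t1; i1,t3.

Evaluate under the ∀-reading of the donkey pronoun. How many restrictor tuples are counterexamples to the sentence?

4

"her" takes "an intern" as antecedent and "it" takes "a task"; both are donkey pronouns co-varying with the restrictor.
Strong reading: for every (m,t,i) with gave(m,t,i), finished(i,t).
Restrictor triples: (m1,t3,i2)→finished(i2,t3) ✗  (m1,t4,i4)→finished(i4,t4) ✓  (m2,t2,i2)→finished(i2,t2) ✓  (m2,t2,i3)→finished(i3,t2) ✓  (m2,t2,i4)→finished(i4,t2) ✗  (m2,t3,i1)→finished(i1,t3) ✓  (m2,t3,i4)→finished(i4,t3) ✓  (m2,t4,i4)→finished(i4,t4) ✓  (m3,t2,i1)→finished(i1,t2) ✗  (m3,t2,i4)→finished(i4,t2) ✗  (m3,t3,i3)→finished(i3,t3) ✓  (m3,t4,i2)→finished(i2,t4) ✓
Counterexamples (restrictor triples failing the scope): 4.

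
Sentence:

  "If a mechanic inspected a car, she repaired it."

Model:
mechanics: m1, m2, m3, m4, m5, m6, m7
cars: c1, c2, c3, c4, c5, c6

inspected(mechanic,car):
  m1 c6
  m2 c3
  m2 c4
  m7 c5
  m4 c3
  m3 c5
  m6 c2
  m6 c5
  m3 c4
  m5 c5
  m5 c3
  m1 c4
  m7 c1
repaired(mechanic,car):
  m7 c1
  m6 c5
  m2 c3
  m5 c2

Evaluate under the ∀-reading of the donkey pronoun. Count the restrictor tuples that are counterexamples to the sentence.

"it" takes "a car" as antecedent — a donkey pronoun bound across the clause boundary.
Strong reading: for every (m,c) with inspected(m,c), repaired(m,c).
Restrictor pairs: (m1,c4) ✗  (m1,c6) ✗  (m2,c3) ✓  (m2,c4) ✗  (m3,c4) ✗  (m3,c5) ✗  (m4,c3) ✗  (m5,c3) ✗  (m5,c5) ✗  (m6,c2) ✗  (m6,c5) ✓  (m7,c1) ✓  (m7,c5) ✗
Counterexamples (restrictor pairs failing the scope): 10.

10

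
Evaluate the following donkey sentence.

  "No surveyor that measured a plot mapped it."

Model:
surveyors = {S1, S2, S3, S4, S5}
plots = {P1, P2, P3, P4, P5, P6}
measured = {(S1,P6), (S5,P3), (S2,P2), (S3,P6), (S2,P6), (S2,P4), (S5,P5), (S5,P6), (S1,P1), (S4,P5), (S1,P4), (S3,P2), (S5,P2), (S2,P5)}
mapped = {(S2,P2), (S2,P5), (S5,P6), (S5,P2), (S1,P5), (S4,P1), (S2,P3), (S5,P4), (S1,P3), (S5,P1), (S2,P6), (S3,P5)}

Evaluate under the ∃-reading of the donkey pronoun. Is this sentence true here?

"it" takes "a plot" as antecedent — a donkey pronoun bound across the clause boundary.
Truth condition: for no (s,p) with measured(s,p) does mapped(s,p) hold.
Restrictor pairs — does the scope hold? (S1,P1):fails  (S1,P4):fails  (S1,P6):fails  (S2,P2):holds  (S2,P4):fails  (S2,P5):holds  (S2,P6):holds  (S3,P2):fails  (S3,P6):fails  (S4,P5):fails  (S5,P2):holds  (S5,P3):fails  (S5,P5):fails  (S5,P6):holds
Scope holds for 5 pair(s), so the sentence is false.

False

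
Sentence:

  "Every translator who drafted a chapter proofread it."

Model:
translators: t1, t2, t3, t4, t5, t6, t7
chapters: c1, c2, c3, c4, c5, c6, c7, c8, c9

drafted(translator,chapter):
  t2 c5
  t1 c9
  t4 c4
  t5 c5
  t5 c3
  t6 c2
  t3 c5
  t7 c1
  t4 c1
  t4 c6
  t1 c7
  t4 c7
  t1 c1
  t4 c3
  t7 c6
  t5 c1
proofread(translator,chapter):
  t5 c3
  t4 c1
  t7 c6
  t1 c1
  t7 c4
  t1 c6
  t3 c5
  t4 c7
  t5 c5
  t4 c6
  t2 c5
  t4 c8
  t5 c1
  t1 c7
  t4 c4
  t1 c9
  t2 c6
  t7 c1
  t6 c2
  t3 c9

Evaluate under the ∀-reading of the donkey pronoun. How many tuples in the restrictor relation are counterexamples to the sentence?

"it" takes "a chapter" as antecedent — a donkey pronoun bound across the clause boundary.
Strong reading: for every (t,c) with drafted(t,c), proofread(t,c).
Restrictor pairs: (t1,c1) ✓  (t1,c7) ✓  (t1,c9) ✓  (t2,c5) ✓  (t3,c5) ✓  (t4,c1) ✓  (t4,c3) ✗  (t4,c4) ✓  (t4,c6) ✓  (t4,c7) ✓  (t5,c1) ✓  (t5,c3) ✓  (t5,c5) ✓  (t6,c2) ✓  (t7,c1) ✓  (t7,c6) ✓
Counterexamples (restrictor pairs failing the scope): 1.

1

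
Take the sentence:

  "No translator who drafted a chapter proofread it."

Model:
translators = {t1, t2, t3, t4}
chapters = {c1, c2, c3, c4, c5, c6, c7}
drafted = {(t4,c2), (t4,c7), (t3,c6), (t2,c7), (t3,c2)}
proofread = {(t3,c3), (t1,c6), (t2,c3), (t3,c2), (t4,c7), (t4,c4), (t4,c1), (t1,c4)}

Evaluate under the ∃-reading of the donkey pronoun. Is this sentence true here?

"it" takes "a chapter" as antecedent — a donkey pronoun bound across the clause boundary.
Truth condition: for no (t,c) with drafted(t,c) does proofread(t,c) hold.
Restrictor pairs — does the scope hold? (t2,c7):fails  (t3,c2):holds  (t3,c6):fails  (t4,c2):fails  (t4,c7):holds
Scope holds for 2 pair(s), so the sentence is false.

False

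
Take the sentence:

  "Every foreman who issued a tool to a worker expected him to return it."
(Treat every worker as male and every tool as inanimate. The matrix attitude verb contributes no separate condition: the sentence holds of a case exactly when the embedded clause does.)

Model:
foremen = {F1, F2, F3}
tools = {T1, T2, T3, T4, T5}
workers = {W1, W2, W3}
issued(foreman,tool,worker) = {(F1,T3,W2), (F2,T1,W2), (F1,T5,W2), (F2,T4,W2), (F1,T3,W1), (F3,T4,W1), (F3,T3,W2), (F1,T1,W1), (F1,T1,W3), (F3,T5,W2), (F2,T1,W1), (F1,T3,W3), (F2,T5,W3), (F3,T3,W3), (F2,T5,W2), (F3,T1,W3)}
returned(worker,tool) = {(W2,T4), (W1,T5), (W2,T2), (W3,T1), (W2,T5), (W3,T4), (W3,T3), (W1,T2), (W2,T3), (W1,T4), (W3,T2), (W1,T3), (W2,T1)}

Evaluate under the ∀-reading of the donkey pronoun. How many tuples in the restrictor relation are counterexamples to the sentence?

"him" takes "a worker" as antecedent and "it" takes "a tool"; both are donkey pronouns co-varying with the restrictor.
Strong reading: for every (f,t,w) with issued(f,t,w), returned(w,t).
Restrictor triples: (F1,T1,W1)→returned(W1,T1) ✗  (F1,T1,W3)→returned(W3,T1) ✓  (F1,T3,W1)→returned(W1,T3) ✓  (F1,T3,W2)→returned(W2,T3) ✓  (F1,T3,W3)→returned(W3,T3) ✓  (F1,T5,W2)→returned(W2,T5) ✓  (F2,T1,W1)→returned(W1,T1) ✗  (F2,T1,W2)→returned(W2,T1) ✓  (F2,T4,W2)→returned(W2,T4) ✓  (F2,T5,W2)→returned(W2,T5) ✓  (F2,T5,W3)→returned(W3,T5) ✗  (F3,T1,W3)→returned(W3,T1) ✓  (F3,T3,W2)→returned(W2,T3) ✓  (F3,T3,W3)→returned(W3,T3) ✓  (F3,T4,W1)→returned(W1,T4) ✓  (F3,T5,W2)→returned(W2,T5) ✓
Counterexamples (restrictor triples failing the scope): 3.

3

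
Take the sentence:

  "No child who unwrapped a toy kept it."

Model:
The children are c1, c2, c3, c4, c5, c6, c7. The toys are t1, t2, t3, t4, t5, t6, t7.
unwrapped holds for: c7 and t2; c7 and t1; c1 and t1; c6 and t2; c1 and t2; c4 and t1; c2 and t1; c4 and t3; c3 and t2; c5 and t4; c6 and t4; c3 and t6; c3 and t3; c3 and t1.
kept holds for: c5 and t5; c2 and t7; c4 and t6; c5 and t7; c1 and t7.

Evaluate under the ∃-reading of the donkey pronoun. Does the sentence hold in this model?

True

"it" takes "a toy" as antecedent — a donkey pronoun bound across the clause boundary.
Truth condition: for no (c,t) with unwrapped(c,t) does kept(c,t) hold.
Restrictor pairs — does the scope hold? (c1,t1):fails  (c1,t2):fails  (c2,t1):fails  (c3,t1):fails  (c3,t2):fails  (c3,t3):fails  (c3,t6):fails  (c4,t1):fails  (c4,t3):fails  (c5,t4):fails  (c6,t2):fails  (c6,t4):fails  (c7,t1):fails  (c7,t2):fails
Scope holds for no restrictor pair, so the sentence is true.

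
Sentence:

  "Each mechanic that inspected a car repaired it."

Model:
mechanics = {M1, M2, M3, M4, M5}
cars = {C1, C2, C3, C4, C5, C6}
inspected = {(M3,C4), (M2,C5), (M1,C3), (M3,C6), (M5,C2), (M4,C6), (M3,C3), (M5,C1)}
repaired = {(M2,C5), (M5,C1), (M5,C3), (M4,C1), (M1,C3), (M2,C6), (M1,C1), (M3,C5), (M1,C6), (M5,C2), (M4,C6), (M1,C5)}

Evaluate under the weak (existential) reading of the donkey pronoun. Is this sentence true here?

False

"it" takes "a car" as antecedent — a donkey pronoun bound across the clause boundary.
Weak reading: every mechanic m with some inspected-car has at least one inspected-car c such that repaired(m,c).
Per mechanic: M1:✓  M2:✓  M3:✗  M4:✓  M5:✓
M3 has no witness among its inspected-cars.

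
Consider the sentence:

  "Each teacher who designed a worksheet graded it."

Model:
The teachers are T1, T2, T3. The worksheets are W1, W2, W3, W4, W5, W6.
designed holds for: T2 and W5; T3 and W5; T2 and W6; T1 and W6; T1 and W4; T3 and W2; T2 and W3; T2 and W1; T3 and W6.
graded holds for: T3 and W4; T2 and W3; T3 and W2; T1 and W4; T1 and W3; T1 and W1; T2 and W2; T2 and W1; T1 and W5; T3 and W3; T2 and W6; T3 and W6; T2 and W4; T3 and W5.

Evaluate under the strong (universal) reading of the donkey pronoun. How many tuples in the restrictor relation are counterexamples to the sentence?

2

"it" takes "a worksheet" as antecedent — a donkey pronoun bound across the clause boundary.
Strong reading: for every (t,w) with designed(t,w), graded(t,w).
Restrictor pairs: (T1,W4) ✓  (T1,W6) ✗  (T2,W1) ✓  (T2,W3) ✓  (T2,W5) ✗  (T2,W6) ✓  (T3,W2) ✓  (T3,W5) ✓  (T3,W6) ✓
Counterexamples (restrictor pairs failing the scope): 2.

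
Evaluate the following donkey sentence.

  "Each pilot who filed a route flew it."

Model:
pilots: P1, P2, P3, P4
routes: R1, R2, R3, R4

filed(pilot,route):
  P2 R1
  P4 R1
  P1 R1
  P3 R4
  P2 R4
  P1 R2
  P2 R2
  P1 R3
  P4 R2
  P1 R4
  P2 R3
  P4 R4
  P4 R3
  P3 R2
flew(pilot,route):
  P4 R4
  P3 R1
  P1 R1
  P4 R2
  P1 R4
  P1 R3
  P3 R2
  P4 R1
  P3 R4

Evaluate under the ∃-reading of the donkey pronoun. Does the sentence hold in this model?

"it" takes "a route" as antecedent — a donkey pronoun bound across the clause boundary.
Weak reading: every pilot p with some filed-route has at least one filed-route r such that flew(p,r).
Per pilot: P1:✓  P2:✗  P3:✓  P4:✓
P2 has no witness among its filed-routes.

False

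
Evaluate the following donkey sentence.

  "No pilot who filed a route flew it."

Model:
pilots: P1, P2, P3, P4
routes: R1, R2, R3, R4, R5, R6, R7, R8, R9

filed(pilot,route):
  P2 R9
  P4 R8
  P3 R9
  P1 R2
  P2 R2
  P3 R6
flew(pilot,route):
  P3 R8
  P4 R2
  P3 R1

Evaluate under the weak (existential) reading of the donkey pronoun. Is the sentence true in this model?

"it" takes "a route" as antecedent — a donkey pronoun bound across the clause boundary.
Truth condition: for no (p,r) with filed(p,r) does flew(p,r) hold.
Restrictor pairs — does the scope hold? (P1,R2):fails  (P2,R2):fails  (P2,R9):fails  (P3,R6):fails  (P3,R9):fails  (P4,R8):fails
Scope holds for no restrictor pair, so the sentence is true.

True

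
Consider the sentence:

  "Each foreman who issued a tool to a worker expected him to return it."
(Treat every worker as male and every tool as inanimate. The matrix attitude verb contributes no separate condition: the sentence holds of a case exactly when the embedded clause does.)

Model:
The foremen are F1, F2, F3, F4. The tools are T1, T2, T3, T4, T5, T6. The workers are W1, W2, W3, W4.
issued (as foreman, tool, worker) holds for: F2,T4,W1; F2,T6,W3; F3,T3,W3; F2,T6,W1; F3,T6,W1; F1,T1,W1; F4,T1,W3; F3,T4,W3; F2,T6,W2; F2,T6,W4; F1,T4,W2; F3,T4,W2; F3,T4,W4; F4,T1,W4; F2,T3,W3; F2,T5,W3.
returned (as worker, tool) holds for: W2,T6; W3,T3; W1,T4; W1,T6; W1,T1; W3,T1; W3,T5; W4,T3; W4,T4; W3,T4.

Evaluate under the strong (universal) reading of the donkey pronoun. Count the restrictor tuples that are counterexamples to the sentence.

"him" takes "a worker" as antecedent and "it" takes "a tool"; both are donkey pronouns co-varying with the restrictor.
Strong reading: for every (f,t,w) with issued(f,t,w), returned(w,t).
Restrictor triples: (F1,T1,W1)→returned(W1,T1) ✓  (F1,T4,W2)→returned(W2,T4) ✗  (F2,T3,W3)→returned(W3,T3) ✓  (F2,T4,W1)→returned(W1,T4) ✓  (F2,T5,W3)→returned(W3,T5) ✓  (F2,T6,W1)→returned(W1,T6) ✓  (F2,T6,W2)→returned(W2,T6) ✓  (F2,T6,W3)→returned(W3,T6) ✗  (F2,T6,W4)→returned(W4,T6) ✗  (F3,T3,W3)→returned(W3,T3) ✓  (F3,T4,W2)→returned(W2,T4) ✗  (F3,T4,W3)→returned(W3,T4) ✓  (F3,T4,W4)→returned(W4,T4) ✓  (F3,T6,W1)→returned(W1,T6) ✓  (F4,T1,W3)→returned(W3,T1) ✓  (F4,T1,W4)→returned(W4,T1) ✗
Counterexamples (restrictor triples failing the scope): 5.

5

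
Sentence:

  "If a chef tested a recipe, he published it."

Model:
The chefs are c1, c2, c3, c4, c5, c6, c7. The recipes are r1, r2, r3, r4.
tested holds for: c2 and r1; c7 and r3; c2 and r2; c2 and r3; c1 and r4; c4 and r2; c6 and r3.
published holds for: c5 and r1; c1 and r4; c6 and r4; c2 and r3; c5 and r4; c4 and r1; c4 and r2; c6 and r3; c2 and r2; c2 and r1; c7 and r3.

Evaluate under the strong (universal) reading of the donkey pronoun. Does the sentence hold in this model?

True

"it" takes "a recipe" as antecedent — a donkey pronoun bound across the clause boundary.
Strong reading: for every (c,r) with tested(c,r), published(c,r).
Restrictor pairs: (c1,r4) ✓  (c2,r1) ✓  (c2,r2) ✓  (c2,r3) ✓  (c4,r2) ✓  (c6,r3) ✓  (c7,r3) ✓
Every restrictor pair satisfies the scope.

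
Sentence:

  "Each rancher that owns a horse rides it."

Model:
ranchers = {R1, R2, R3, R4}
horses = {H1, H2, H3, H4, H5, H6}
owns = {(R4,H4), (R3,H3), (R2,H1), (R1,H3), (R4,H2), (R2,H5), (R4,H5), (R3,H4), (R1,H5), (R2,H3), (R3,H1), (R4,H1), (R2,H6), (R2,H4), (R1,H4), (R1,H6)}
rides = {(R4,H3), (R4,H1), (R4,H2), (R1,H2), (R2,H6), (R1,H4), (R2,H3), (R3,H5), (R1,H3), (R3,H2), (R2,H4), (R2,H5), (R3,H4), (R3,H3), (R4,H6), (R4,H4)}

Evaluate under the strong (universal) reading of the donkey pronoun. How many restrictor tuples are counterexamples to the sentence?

5

"it" takes "a horse" as antecedent — a donkey pronoun bound across the clause boundary.
Strong reading: for every (r,h) with owns(r,h), rides(r,h).
Restrictor pairs: (R1,H3) ✓  (R1,H4) ✓  (R1,H5) ✗  (R1,H6) ✗  (R2,H1) ✗  (R2,H3) ✓  (R2,H4) ✓  (R2,H5) ✓  (R2,H6) ✓  (R3,H1) ✗  (R3,H3) ✓  (R3,H4) ✓  (R4,H1) ✓  (R4,H2) ✓  (R4,H4) ✓  (R4,H5) ✗
Counterexamples (restrictor pairs failing the scope): 5.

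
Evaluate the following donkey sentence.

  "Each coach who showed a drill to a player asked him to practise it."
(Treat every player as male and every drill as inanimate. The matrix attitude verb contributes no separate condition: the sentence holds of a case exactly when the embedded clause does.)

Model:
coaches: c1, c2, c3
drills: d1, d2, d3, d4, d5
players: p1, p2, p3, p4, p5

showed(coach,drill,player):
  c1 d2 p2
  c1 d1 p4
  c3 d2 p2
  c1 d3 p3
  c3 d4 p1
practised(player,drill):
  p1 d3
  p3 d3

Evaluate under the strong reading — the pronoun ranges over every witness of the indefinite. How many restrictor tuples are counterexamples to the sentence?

"him" takes "a player" as antecedent and "it" takes "a drill"; both are donkey pronouns co-varying with the restrictor.
Strong reading: for every (c,d,p) with showed(c,d,p), practised(p,d).
Restrictor triples: (c1,d1,p4)→practised(p4,d1) ✗  (c1,d2,p2)→practised(p2,d2) ✗  (c1,d3,p3)→practised(p3,d3) ✓  (c3,d2,p2)→practised(p2,d2) ✗  (c3,d4,p1)→practised(p1,d4) ✗
Counterexamples (restrictor triples failing the scope): 4.

4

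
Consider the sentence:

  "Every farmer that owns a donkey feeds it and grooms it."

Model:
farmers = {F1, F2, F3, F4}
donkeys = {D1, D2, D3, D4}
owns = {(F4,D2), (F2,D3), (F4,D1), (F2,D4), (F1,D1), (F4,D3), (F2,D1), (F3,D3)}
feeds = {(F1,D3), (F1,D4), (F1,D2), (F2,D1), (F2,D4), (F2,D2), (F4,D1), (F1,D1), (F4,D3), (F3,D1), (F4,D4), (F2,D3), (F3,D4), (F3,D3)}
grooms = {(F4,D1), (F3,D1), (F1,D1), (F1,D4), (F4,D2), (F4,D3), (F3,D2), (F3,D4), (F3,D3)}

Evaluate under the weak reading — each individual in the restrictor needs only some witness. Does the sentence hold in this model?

False

"it" takes "a donkey" as antecedent — a donkey pronoun bound across the clause boundary.
Weak reading: every farmer f with some owns-donkey has at least one owns-donkey d such that feeds(f,d) ∧ grooms(f,d).
Per farmer: F1:✓  F2:✗  F3:✓  F4:✓
F2 has no witness among its owns-donkeys.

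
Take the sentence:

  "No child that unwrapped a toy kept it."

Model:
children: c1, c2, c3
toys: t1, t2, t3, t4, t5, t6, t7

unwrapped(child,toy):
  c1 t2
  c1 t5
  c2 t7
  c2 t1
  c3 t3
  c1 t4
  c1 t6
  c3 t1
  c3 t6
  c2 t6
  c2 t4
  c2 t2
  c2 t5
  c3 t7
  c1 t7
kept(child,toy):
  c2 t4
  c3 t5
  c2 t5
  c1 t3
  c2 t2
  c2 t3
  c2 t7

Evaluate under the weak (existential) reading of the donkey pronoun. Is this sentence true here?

False

"it" takes "a toy" as antecedent — a donkey pronoun bound across the clause boundary.
Truth condition: for no (c,t) with unwrapped(c,t) does kept(c,t) hold.
Restrictor pairs — does the scope hold? (c1,t2):fails  (c1,t4):fails  (c1,t5):fails  (c1,t6):fails  (c1,t7):fails  (c2,t1):fails  (c2,t2):holds  (c2,t4):holds  (c2,t5):holds  (c2,t6):fails  (c2,t7):holds  (c3,t1):fails  (c3,t3):fails  (c3,t6):fails  (c3,t7):fails
Scope holds for 4 pair(s), so the sentence is false.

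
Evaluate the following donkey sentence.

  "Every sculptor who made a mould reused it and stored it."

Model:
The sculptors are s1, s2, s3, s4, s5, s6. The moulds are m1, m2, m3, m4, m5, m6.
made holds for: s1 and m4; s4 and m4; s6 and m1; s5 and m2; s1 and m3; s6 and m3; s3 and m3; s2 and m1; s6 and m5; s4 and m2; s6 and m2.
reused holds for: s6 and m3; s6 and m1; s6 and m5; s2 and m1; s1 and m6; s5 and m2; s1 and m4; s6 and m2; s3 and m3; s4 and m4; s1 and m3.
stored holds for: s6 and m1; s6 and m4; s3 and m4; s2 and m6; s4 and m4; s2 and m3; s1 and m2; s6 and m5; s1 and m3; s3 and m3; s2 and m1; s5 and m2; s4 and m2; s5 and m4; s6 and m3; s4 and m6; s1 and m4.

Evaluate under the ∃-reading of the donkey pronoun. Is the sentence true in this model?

True

"it" takes "a mould" as antecedent — a donkey pronoun bound across the clause boundary.
Weak reading: every sculptor s with some made-mould has at least one made-mould m such that reused(s,m) ∧ stored(s,m).
Per sculptor: s1:✓  s2:✓  s3:✓  s4:✓  s5:✓  s6:✓
Every sculptor in the restrictor has a witness.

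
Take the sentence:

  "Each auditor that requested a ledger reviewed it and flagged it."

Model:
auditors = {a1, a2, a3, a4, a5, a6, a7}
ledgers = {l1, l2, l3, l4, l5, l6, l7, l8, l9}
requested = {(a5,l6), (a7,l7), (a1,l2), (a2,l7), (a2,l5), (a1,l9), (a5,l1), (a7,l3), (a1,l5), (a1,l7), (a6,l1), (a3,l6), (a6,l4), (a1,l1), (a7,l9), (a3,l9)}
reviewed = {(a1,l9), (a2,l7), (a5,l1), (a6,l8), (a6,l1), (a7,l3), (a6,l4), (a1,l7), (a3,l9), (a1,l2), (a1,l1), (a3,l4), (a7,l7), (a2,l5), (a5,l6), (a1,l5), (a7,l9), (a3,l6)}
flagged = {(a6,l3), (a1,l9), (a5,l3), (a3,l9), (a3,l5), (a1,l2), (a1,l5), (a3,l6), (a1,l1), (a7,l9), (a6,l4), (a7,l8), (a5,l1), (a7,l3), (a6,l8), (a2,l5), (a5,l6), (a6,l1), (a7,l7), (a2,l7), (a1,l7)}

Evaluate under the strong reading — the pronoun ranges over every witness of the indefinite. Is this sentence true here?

True

"it" takes "a ledger" as antecedent — a donkey pronoun bound across the clause boundary.
Strong reading: for every (a,l) with requested(a,l), reviewed(a,l) ∧ flagged(a,l).
Restrictor pairs: (a1,l1) ✓  (a1,l2) ✓  (a1,l5) ✓  (a1,l7) ✓  (a1,l9) ✓  (a2,l5) ✓  (a2,l7) ✓  (a3,l6) ✓  (a3,l9) ✓  (a5,l1) ✓  (a5,l6) ✓  (a6,l1) ✓  (a6,l4) ✓  (a7,l3) ✓  (a7,l7) ✓  (a7,l9) ✓
Every restrictor pair satisfies the scope.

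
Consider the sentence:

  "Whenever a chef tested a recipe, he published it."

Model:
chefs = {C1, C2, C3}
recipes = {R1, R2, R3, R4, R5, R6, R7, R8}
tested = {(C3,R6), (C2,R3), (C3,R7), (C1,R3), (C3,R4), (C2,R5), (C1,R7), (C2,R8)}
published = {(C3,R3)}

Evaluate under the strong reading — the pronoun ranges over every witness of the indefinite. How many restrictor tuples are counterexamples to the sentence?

8

"it" takes "a recipe" as antecedent — a donkey pronoun bound across the clause boundary.
Strong reading: for every (c,r) with tested(c,r), published(c,r).
Restrictor pairs: (C1,R3) ✗  (C1,R7) ✗  (C2,R3) ✗  (C2,R5) ✗  (C2,R8) ✗  (C3,R4) ✗  (C3,R6) ✗  (C3,R7) ✗
Counterexamples (restrictor pairs failing the scope): 8.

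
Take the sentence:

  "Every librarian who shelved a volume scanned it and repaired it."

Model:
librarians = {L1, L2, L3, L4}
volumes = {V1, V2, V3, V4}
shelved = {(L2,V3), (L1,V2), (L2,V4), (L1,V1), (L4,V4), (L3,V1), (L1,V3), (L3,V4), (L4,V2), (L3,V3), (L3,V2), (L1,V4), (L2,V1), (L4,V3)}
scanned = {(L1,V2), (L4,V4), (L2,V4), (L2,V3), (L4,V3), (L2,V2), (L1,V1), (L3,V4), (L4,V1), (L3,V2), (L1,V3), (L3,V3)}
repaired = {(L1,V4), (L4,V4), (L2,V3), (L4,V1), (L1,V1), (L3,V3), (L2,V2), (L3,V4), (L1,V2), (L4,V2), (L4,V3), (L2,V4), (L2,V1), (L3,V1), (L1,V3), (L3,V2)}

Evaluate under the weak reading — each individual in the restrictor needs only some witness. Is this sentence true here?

"it" takes "a volume" as antecedent — a donkey pronoun bound across the clause boundary.
Weak reading: every librarian l with some shelved-volume has at least one shelved-volume v such that scanned(l,v) ∧ repaired(l,v).
Per librarian: L1:✓  L2:✓  L3:✓  L4:✓
Every librarian in the restrictor has a witness.

True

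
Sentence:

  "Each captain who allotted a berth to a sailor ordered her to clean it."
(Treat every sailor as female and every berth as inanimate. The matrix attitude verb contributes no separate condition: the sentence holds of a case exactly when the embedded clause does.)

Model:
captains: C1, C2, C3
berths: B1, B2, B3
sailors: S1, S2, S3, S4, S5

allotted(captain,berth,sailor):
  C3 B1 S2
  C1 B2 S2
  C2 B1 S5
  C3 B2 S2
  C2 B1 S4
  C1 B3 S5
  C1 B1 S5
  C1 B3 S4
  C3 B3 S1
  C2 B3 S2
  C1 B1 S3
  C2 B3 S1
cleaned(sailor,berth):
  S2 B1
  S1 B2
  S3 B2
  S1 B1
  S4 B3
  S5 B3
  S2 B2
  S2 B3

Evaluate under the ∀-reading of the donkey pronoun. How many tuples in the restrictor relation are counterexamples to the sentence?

6

"her" takes "a sailor" as antecedent and "it" takes "a berth"; both are donkey pronouns co-varying with the restrictor.
Strong reading: for every (c,b,s) with allotted(c,b,s), cleaned(s,b).
Restrictor triples: (C1,B1,S3)→cleaned(S3,B1) ✗  (C1,B1,S5)→cleaned(S5,B1) ✗  (C1,B2,S2)→cleaned(S2,B2) ✓  (C1,B3,S4)→cleaned(S4,B3) ✓  (C1,B3,S5)→cleaned(S5,B3) ✓  (C2,B1,S4)→cleaned(S4,B1) ✗  (C2,B1,S5)→cleaned(S5,B1) ✗  (C2,B3,S1)→cleaned(S1,B3) ✗  (C2,B3,S2)→cleaned(S2,B3) ✓  (C3,B1,S2)→cleaned(S2,B1) ✓  (C3,B2,S2)→cleaned(S2,B2) ✓  (C3,B3,S1)→cleaned(S1,B3) ✗
Counterexamples (restrictor triples failing the scope): 6.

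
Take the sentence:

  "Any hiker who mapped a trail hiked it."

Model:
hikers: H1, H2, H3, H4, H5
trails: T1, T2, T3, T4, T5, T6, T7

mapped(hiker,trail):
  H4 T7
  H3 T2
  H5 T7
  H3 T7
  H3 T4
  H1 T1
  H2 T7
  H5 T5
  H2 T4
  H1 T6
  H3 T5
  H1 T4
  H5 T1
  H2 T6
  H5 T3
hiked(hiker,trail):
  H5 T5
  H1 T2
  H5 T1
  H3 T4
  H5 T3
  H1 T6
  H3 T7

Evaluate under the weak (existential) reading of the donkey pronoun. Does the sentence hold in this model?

False

"it" takes "a trail" as antecedent — a donkey pronoun bound across the clause boundary.
Weak reading: every hiker h with some mapped-trail has at least one mapped-trail t such that hiked(h,t).
Per hiker: H1:✓  H2:✗  H3:✓  H4:✗  H5:✓
H2 has no witness among its mapped-trails.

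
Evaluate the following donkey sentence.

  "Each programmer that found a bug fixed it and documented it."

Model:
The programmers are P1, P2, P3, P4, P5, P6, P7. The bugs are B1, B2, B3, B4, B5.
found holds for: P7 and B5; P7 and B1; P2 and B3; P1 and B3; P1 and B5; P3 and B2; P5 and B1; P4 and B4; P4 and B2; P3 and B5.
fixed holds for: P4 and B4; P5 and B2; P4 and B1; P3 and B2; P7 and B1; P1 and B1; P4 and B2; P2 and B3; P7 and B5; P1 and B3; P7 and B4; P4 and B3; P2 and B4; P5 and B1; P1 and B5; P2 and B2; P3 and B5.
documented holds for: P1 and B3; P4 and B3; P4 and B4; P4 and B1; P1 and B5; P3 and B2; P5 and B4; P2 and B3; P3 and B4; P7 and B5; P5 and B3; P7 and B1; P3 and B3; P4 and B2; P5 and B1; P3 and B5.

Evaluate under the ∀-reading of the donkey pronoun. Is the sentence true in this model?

"it" takes "a bug" as antecedent — a donkey pronoun bound across the clause boundary.
Strong reading: for every (p,b) with found(p,b), fixed(p,b) ∧ documented(p,b).
Restrictor pairs: (P1,B3) ✓  (P1,B5) ✓  (P2,B3) ✓  (P3,B2) ✓  (P3,B5) ✓  (P4,B2) ✓  (P4,B4) ✓  (P5,B1) ✓  (P7,B1) ✓  (P7,B5) ✓
Every restrictor pair satisfies the scope.

True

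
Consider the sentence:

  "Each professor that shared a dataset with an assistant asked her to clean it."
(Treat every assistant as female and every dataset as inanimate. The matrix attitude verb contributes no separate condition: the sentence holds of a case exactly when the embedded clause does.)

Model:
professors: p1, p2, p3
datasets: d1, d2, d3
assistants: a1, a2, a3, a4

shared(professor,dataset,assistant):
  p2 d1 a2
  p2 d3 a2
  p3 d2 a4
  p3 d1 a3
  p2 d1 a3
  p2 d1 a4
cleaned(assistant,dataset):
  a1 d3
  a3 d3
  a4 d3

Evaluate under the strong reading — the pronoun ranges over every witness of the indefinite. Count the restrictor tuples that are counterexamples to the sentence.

"her" takes "an assistant" as antecedent and "it" takes "a dataset"; both are donkey pronouns co-varying with the restrictor.
Strong reading: for every (p,d,a) with shared(p,d,a), cleaned(a,d).
Restrictor triples: (p2,d1,a2)→cleaned(a2,d1) ✗  (p2,d1,a3)→cleaned(a3,d1) ✗  (p2,d1,a4)→cleaned(a4,d1) ✗  (p2,d3,a2)→cleaned(a2,d3) ✗  (p3,d1,a3)→cleaned(a3,d1) ✗  (p3,d2,a4)→cleaned(a4,d2) ✗
Counterexamples (restrictor triples failing the scope): 6.

6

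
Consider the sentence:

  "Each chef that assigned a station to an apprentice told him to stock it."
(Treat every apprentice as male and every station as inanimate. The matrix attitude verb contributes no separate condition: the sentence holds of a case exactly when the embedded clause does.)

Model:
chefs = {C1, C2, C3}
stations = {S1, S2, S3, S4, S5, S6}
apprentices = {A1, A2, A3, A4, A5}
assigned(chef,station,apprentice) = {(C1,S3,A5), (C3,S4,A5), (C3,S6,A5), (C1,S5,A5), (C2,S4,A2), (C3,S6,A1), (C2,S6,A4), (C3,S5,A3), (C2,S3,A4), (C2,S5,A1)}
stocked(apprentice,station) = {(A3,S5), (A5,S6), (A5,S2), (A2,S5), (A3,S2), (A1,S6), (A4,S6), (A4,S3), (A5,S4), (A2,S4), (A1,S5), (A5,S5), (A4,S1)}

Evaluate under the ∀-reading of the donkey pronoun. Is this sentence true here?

"him" takes "an apprentice" as antecedent and "it" takes "a station"; both are donkey pronouns co-varying with the restrictor.
Strong reading: for every (c,s,a) with assigned(c,s,a), stocked(a,s).
Restrictor triples: (C1,S3,A5)→stocked(A5,S3) ✗  (C1,S5,A5)→stocked(A5,S5) ✓  (C2,S3,A4)→stocked(A4,S3) ✓  (C2,S4,A2)→stocked(A2,S4) ✓  (C2,S5,A1)→stocked(A1,S5) ✓  (C2,S6,A4)→stocked(A4,S6) ✓  (C3,S4,A5)→stocked(A5,S4) ✓  (C3,S5,A3)→stocked(A3,S5) ✓  (C3,S6,A1)→stocked(A1,S6) ✓  (C3,S6,A5)→stocked(A5,S6) ✓
Counterexample: (C1,S3,A5) — stocked(A5,S3) does not hold.

False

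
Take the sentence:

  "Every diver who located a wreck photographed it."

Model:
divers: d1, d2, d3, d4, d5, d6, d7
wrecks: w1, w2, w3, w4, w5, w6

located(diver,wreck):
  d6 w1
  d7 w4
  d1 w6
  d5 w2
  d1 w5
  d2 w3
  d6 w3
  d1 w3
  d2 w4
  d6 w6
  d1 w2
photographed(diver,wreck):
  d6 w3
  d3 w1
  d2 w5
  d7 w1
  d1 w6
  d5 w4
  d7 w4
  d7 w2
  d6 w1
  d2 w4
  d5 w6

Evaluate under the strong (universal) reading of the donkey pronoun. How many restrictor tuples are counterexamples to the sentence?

"it" takes "a wreck" as antecedent — a donkey pronoun bound across the clause boundary.
Strong reading: for every (d,w) with located(d,w), photographed(d,w).
Restrictor pairs: (d1,w2) ✗  (d1,w3) ✗  (d1,w5) ✗  (d1,w6) ✓  (d2,w3) ✗  (d2,w4) ✓  (d5,w2) ✗  (d6,w1) ✓  (d6,w3) ✓  (d6,w6) ✗  (d7,w4) ✓
Counterexamples (restrictor pairs failing the scope): 6.

6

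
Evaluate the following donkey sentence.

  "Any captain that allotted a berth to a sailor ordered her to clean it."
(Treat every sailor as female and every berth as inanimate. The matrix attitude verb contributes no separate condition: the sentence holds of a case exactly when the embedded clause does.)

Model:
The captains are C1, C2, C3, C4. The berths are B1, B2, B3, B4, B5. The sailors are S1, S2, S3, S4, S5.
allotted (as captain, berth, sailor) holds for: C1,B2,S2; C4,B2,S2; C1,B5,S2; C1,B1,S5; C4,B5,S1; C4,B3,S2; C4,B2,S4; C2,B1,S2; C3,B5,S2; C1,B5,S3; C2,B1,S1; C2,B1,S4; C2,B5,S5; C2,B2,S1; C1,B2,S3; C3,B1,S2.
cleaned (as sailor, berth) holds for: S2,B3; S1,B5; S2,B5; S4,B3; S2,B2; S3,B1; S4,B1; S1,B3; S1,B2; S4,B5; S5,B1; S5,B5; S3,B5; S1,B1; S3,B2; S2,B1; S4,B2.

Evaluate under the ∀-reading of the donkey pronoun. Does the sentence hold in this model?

"her" takes "a sailor" as antecedent and "it" takes "a berth"; both are donkey pronouns co-varying with the restrictor.
Strong reading: for every (c,b,s) with allotted(c,b,s), cleaned(s,b).
Restrictor triples: (C1,B1,S5)→cleaned(S5,B1) ✓  (C1,B2,S2)→cleaned(S2,B2) ✓  (C1,B2,S3)→cleaned(S3,B2) ✓  (C1,B5,S2)→cleaned(S2,B5) ✓  (C1,B5,S3)→cleaned(S3,B5) ✓  (C2,B1,S1)→cleaned(S1,B1) ✓  (C2,B1,S2)→cleaned(S2,B1) ✓  (C2,B1,S4)→cleaned(S4,B1) ✓  (C2,B2,S1)→cleaned(S1,B2) ✓  (C2,B5,S5)→cleaned(S5,B5) ✓  (C3,B1,S2)→cleaned(S2,B1) ✓  (C3,B5,S2)→cleaned(S2,B5) ✓  (C4,B2,S2)→cleaned(S2,B2) ✓  (C4,B2,S4)→cleaned(S4,B2) ✓  (C4,B3,S2)→cleaned(S2,B3) ✓  (C4,B5,S1)→cleaned(S1,B5) ✓
Every restrictor triple satisfies the scope.

True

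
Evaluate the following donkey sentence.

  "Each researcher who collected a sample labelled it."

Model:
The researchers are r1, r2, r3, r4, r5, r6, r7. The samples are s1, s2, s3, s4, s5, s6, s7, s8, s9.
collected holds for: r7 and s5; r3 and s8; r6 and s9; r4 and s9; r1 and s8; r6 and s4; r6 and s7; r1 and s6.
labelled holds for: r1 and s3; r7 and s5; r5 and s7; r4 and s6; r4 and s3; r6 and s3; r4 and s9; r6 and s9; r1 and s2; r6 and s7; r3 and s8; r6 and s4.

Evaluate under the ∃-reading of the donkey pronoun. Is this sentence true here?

False

"it" takes "a sample" as antecedent — a donkey pronoun bound across the clause boundary.
Weak reading: every researcher r with some collected-sample has at least one collected-sample s such that labelled(r,s).
Per researcher: r1:✗  r3:✓  r4:✓  r6:✓  r7:✓
r1 has no witness among its collected-samples.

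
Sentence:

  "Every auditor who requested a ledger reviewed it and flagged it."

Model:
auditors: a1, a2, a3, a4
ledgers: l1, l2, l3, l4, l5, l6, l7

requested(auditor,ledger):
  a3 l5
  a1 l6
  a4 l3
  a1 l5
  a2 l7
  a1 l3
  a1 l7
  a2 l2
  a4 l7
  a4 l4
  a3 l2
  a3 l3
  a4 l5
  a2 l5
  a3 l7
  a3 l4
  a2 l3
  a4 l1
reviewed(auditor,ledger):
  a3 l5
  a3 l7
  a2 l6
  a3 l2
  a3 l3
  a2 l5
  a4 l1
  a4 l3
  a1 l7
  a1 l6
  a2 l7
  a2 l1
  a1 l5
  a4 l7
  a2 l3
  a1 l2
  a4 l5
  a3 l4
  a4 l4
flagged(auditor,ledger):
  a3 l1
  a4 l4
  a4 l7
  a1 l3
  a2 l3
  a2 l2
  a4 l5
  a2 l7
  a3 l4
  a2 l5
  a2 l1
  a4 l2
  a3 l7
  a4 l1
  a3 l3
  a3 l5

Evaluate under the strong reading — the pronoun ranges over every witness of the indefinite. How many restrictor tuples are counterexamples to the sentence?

"it" takes "a ledger" as antecedent — a donkey pronoun bound across the clause boundary.
Strong reading: for every (a,l) with requested(a,l), reviewed(a,l) ∧ flagged(a,l).
Restrictor pairs: (a1,l3) ✗  (a1,l5) ✗  (a1,l6) ✗  (a1,l7) ✗  (a2,l2) ✗  (a2,l3) ✓  (a2,l5) ✓  (a2,l7) ✓  (a3,l2) ✗  (a3,l3) ✓  (a3,l4) ✓  (a3,l5) ✓  (a3,l7) ✓  (a4,l1) ✓  (a4,l3) ✗  (a4,l4) ✓  (a4,l5) ✓  (a4,l7) ✓
Counterexamples (restrictor pairs failing the scope): 7.

7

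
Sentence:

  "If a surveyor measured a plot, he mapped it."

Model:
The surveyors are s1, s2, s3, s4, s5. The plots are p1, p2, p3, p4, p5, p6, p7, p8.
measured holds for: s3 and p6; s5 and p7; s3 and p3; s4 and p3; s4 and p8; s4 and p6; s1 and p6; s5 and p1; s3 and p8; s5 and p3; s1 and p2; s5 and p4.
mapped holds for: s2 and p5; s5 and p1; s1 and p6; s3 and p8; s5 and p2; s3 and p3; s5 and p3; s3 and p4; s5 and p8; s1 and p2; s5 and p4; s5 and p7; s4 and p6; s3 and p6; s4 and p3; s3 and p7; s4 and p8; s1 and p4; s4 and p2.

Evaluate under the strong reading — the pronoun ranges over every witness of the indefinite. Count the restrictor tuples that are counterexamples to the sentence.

"it" takes "a plot" as antecedent — a donkey pronoun bound across the clause boundary.
Strong reading: for every (s,p) with measured(s,p), mapped(s,p).
Restrictor pairs: (s1,p2) ✓  (s1,p6) ✓  (s3,p3) ✓  (s3,p6) ✓  (s3,p8) ✓  (s4,p3) ✓  (s4,p6) ✓  (s4,p8) ✓  (s5,p1) ✓  (s5,p3) ✓  (s5,p4) ✓  (s5,p7) ✓
Counterexamples (restrictor pairs failing the scope): 0.

0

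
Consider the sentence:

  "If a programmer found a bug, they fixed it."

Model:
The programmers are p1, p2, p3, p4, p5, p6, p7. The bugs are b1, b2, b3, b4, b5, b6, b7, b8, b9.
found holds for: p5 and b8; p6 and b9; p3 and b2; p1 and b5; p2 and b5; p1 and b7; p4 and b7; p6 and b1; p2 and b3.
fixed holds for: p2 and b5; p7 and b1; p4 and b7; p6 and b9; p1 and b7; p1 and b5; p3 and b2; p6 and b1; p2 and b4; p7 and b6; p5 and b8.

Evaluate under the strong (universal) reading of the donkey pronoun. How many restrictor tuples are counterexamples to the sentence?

"it" takes "a bug" as antecedent — a donkey pronoun bound across the clause boundary.
Strong reading: for every (p,b) with found(p,b), fixed(p,b).
Restrictor pairs: (p1,b5) ✓  (p1,b7) ✓  (p2,b3) ✗  (p2,b5) ✓  (p3,b2) ✓  (p4,b7) ✓  (p5,b8) ✓  (p6,b1) ✓  (p6,b9) ✓
Counterexamples (restrictor pairs failing the scope): 1.

1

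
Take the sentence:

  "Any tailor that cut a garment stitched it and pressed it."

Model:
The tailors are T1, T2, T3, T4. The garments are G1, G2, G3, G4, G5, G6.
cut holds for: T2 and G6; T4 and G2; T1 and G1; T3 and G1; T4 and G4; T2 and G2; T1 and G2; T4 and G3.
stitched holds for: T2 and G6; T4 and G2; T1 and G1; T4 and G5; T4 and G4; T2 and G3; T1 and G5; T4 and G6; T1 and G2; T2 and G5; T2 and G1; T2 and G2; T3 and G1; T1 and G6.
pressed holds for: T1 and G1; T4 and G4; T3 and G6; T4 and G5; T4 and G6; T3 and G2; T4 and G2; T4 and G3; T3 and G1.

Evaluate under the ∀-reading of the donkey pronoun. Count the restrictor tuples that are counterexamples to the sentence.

"it" takes "a garment" as antecedent — a donkey pronoun bound across the clause boundary.
Strong reading: for every (t,g) with cut(t,g), stitched(t,g) ∧ pressed(t,g).
Restrictor pairs: (T1,G1) ✓  (T1,G2) ✗  (T2,G2) ✗  (T2,G6) ✗  (T3,G1) ✓  (T4,G2) ✓  (T4,G3) ✗  (T4,G4) ✓
Counterexamples (restrictor pairs failing the scope): 4.

4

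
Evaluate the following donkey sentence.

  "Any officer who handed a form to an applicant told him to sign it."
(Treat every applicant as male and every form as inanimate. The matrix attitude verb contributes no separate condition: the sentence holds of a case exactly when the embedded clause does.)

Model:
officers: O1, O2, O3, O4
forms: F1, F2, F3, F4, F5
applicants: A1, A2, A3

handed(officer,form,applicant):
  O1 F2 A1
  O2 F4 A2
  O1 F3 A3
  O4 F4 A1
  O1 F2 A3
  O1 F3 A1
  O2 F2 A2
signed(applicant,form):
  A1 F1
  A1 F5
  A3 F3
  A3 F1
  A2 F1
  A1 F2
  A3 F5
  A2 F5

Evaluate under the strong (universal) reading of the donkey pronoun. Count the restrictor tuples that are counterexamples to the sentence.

5

"him" takes "an applicant" as antecedent and "it" takes "a form"; both are donkey pronouns co-varying with the restrictor.
Strong reading: for every (o,f,a) with handed(o,f,a), signed(a,f).
Restrictor triples: (O1,F2,A1)→signed(A1,F2) ✓  (O1,F2,A3)→signed(A3,F2) ✗  (O1,F3,A1)→signed(A1,F3) ✗  (O1,F3,A3)→signed(A3,F3) ✓  (O2,F2,A2)→signed(A2,F2) ✗  (O2,F4,A2)→signed(A2,F4) ✗  (O4,F4,A1)→signed(A1,F4) ✗
Counterexamples (restrictor triples failing the scope): 5.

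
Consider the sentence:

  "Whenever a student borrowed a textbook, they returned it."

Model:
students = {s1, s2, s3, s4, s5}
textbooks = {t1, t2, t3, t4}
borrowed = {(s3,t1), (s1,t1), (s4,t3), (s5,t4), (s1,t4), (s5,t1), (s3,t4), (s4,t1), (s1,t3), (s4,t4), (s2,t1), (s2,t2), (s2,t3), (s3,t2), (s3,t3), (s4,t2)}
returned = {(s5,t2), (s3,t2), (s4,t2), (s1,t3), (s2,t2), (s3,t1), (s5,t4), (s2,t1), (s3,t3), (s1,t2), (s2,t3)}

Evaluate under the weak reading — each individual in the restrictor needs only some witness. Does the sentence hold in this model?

True

"it" takes "a textbook" as antecedent — a donkey pronoun bound across the clause boundary.
Weak reading: every student s with some borrowed-textbook has at least one borrowed-textbook t such that returned(s,t).
Per student: s1:✓  s2:✓  s3:✓  s4:✓  s5:✓
Every student in the restrictor has a witness.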